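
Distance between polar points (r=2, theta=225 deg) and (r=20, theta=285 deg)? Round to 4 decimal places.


d = sqrt(r1^2 + r2^2 - 2*r1*r2*cos(t2-t1))
d = sqrt(2^2 + 20^2 - 2*2*20*cos(285-225)) = 19.0788

19.0788


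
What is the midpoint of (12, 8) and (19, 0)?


Midpoint = ((12+19)/2, (8+0)/2) = (15.5, 4)

(15.5, 4)


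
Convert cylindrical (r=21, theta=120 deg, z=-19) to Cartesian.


x = 21 * cos(120) = -10.5
y = 21 * sin(120) = 18.1865
z = -19

(-10.5, 18.1865, -19)


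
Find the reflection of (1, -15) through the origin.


Reflection through origin: (x, y) -> (-x, -y)
(1, -15) -> (-1, 15)

(-1, 15)


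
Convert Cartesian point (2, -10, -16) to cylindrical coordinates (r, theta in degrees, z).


r = sqrt(2^2 + (-10)^2) = 10.198
theta = atan2(-10, 2) = 281.3099 deg
z = -16

r = 10.198, theta = 281.3099 deg, z = -16


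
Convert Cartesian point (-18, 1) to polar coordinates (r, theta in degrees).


r = sqrt((-18)^2 + 1^2) = 18.0278
theta = atan2(1, -18) = 176.8202 degrees

r = 18.0278, theta = 176.8202 degrees


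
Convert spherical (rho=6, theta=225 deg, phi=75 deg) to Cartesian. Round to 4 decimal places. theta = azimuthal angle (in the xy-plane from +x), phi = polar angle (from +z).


x = 6 * sin(75) * cos(225) = -4.0981
y = 6 * sin(75) * sin(225) = -4.0981
z = 6 * cos(75) = 1.5529

(-4.0981, -4.0981, 1.5529)


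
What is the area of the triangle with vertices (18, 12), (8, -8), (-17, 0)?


Area = |x1(y2-y3) + x2(y3-y1) + x3(y1-y2)| / 2
= |18*(-8-0) + 8*(0-12) + -17*(12--8)| / 2
= 290

290


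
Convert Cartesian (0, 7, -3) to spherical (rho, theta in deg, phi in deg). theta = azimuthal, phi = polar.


rho = sqrt(0^2 + 7^2 + (-3)^2) = 7.6158
theta = atan2(7, 0) = 90 deg
phi = acos(-3/7.6158) = 113.1986 deg

rho = 7.6158, theta = 90 deg, phi = 113.1986 deg


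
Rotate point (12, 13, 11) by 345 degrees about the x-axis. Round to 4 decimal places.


x' = 12
y' = 13*cos(345) - 11*sin(345) = 15.404
z' = 13*sin(345) + 11*cos(345) = 7.2605

(12, 15.404, 7.2605)


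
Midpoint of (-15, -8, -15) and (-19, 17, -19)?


Midpoint = ((-15+-19)/2, (-8+17)/2, (-15+-19)/2) = (-17, 4.5, -17)

(-17, 4.5, -17)


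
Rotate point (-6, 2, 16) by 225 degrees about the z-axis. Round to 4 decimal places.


x' = -6*cos(225) - 2*sin(225) = 5.6569
y' = -6*sin(225) + 2*cos(225) = 2.8284
z' = 16

(5.6569, 2.8284, 16)


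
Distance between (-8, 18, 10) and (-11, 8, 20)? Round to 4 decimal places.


d = sqrt((-11--8)^2 + (8-18)^2 + (20-10)^2) = 14.4568

14.4568


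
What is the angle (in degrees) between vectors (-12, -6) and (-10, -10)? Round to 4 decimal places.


dot = -12*-10 + -6*-10 = 180
|u| = 13.4164, |v| = 14.1421
cos(angle) = 0.9487
angle = 18.4349 degrees

18.4349 degrees


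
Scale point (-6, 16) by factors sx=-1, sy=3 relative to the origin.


Scaling: (x*sx, y*sy) = (-6*-1, 16*3) = (6, 48)

(6, 48)


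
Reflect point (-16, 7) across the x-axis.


Reflection across x-axis: (x, y) -> (x, -y)
(-16, 7) -> (-16, -7)

(-16, -7)


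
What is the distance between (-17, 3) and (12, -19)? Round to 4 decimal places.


d = sqrt((12--17)^2 + (-19-3)^2) = 36.4005

36.4005


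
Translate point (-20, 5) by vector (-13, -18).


Translation: (x+dx, y+dy) = (-20+-13, 5+-18) = (-33, -13)

(-33, -13)


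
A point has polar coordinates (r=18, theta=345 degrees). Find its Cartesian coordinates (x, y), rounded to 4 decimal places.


x = 18 * cos(345) = 17.3867
y = 18 * sin(345) = -4.6587

(17.3867, -4.6587)


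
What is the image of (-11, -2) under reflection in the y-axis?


Reflection across y-axis: (x, y) -> (-x, y)
(-11, -2) -> (11, -2)

(11, -2)


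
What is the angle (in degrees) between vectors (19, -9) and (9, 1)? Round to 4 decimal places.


dot = 19*9 + -9*1 = 162
|u| = 21.0238, |v| = 9.0554
cos(angle) = 0.8509
angle = 31.6864 degrees

31.6864 degrees


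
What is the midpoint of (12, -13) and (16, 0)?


Midpoint = ((12+16)/2, (-13+0)/2) = (14, -6.5)

(14, -6.5)


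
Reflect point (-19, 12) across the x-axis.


Reflection across x-axis: (x, y) -> (x, -y)
(-19, 12) -> (-19, -12)

(-19, -12)


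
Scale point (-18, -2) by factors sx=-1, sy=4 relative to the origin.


Scaling: (x*sx, y*sy) = (-18*-1, -2*4) = (18, -8)

(18, -8)


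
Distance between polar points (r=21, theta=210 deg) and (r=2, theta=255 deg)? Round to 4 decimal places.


d = sqrt(r1^2 + r2^2 - 2*r1*r2*cos(t2-t1))
d = sqrt(21^2 + 2^2 - 2*21*2*cos(255-210)) = 19.6368

19.6368


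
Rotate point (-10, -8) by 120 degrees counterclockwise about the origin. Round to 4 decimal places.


x' = -10*cos(120) - -8*sin(120) = 11.9282
y' = -10*sin(120) + -8*cos(120) = -4.6603

(11.9282, -4.6603)


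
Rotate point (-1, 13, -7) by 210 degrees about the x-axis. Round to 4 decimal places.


x' = -1
y' = 13*cos(210) - -7*sin(210) = -14.7583
z' = 13*sin(210) + -7*cos(210) = -0.4378

(-1, -14.7583, -0.4378)


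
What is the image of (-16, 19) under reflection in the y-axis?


Reflection across y-axis: (x, y) -> (-x, y)
(-16, 19) -> (16, 19)

(16, 19)


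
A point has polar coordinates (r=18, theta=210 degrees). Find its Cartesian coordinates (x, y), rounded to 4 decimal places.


x = 18 * cos(210) = -15.5885
y = 18 * sin(210) = -9

(-15.5885, -9)


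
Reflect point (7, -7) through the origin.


Reflection through origin: (x, y) -> (-x, -y)
(7, -7) -> (-7, 7)

(-7, 7)


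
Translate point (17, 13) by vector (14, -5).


Translation: (x+dx, y+dy) = (17+14, 13+-5) = (31, 8)

(31, 8)


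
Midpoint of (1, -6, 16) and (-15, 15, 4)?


Midpoint = ((1+-15)/2, (-6+15)/2, (16+4)/2) = (-7, 4.5, 10)

(-7, 4.5, 10)


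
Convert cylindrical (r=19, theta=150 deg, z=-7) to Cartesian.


x = 19 * cos(150) = -16.4545
y = 19 * sin(150) = 9.5
z = -7

(-16.4545, 9.5, -7)


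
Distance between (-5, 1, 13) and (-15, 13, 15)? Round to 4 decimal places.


d = sqrt((-15--5)^2 + (13-1)^2 + (15-13)^2) = 15.748

15.748


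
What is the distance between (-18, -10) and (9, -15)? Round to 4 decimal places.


d = sqrt((9--18)^2 + (-15--10)^2) = 27.4591

27.4591


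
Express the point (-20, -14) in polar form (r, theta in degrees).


r = sqrt((-20)^2 + (-14)^2) = 24.4131
theta = atan2(-14, -20) = 214.992 degrees

r = 24.4131, theta = 214.992 degrees


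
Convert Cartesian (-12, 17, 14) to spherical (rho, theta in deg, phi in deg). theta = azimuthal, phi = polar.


rho = sqrt((-12)^2 + 17^2 + 14^2) = 25.0799
theta = atan2(17, -12) = 125.2176 deg
phi = acos(14/25.0799) = 56.0674 deg

rho = 25.0799, theta = 125.2176 deg, phi = 56.0674 deg


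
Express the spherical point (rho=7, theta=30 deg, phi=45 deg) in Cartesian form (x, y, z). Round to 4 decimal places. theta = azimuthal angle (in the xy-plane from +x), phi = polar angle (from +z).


x = 7 * sin(45) * cos(30) = 4.2866
y = 7 * sin(45) * sin(30) = 2.4749
z = 7 * cos(45) = 4.9497

(4.2866, 2.4749, 4.9497)


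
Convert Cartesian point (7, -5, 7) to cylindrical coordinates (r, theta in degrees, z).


r = sqrt(7^2 + (-5)^2) = 8.6023
theta = atan2(-5, 7) = 324.4623 deg
z = 7

r = 8.6023, theta = 324.4623 deg, z = 7


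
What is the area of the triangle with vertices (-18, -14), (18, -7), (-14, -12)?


Area = |x1(y2-y3) + x2(y3-y1) + x3(y1-y2)| / 2
= |-18*(-7--12) + 18*(-12--14) + -14*(-14--7)| / 2
= 22

22


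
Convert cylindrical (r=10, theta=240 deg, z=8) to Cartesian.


x = 10 * cos(240) = -5
y = 10 * sin(240) = -8.6603
z = 8

(-5, -8.6603, 8)


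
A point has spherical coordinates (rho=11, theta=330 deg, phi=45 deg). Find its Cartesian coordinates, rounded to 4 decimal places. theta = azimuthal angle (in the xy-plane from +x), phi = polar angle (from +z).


x = 11 * sin(45) * cos(330) = 6.7361
y = 11 * sin(45) * sin(330) = -3.8891
z = 11 * cos(45) = 7.7782

(6.7361, -3.8891, 7.7782)


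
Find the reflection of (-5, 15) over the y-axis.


Reflection across y-axis: (x, y) -> (-x, y)
(-5, 15) -> (5, 15)

(5, 15)


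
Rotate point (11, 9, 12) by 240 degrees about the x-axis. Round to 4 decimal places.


x' = 11
y' = 9*cos(240) - 12*sin(240) = 5.8923
z' = 9*sin(240) + 12*cos(240) = -13.7942

(11, 5.8923, -13.7942)


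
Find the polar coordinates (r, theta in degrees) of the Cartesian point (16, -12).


r = sqrt(16^2 + (-12)^2) = 20
theta = atan2(-12, 16) = 323.1301 degrees

r = 20, theta = 323.1301 degrees


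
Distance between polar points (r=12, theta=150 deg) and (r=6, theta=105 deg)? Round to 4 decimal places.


d = sqrt(r1^2 + r2^2 - 2*r1*r2*cos(t2-t1))
d = sqrt(12^2 + 6^2 - 2*12*6*cos(105-150)) = 8.8418

8.8418


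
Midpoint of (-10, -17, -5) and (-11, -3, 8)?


Midpoint = ((-10+-11)/2, (-17+-3)/2, (-5+8)/2) = (-10.5, -10, 1.5)

(-10.5, -10, 1.5)


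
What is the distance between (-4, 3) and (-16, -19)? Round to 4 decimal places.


d = sqrt((-16--4)^2 + (-19-3)^2) = 25.0599

25.0599


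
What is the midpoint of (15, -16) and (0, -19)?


Midpoint = ((15+0)/2, (-16+-19)/2) = (7.5, -17.5)

(7.5, -17.5)


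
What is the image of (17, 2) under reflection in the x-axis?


Reflection across x-axis: (x, y) -> (x, -y)
(17, 2) -> (17, -2)

(17, -2)


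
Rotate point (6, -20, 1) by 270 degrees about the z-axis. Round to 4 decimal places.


x' = 6*cos(270) - -20*sin(270) = -20
y' = 6*sin(270) + -20*cos(270) = -6
z' = 1

(-20, -6, 1)


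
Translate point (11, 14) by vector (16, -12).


Translation: (x+dx, y+dy) = (11+16, 14+-12) = (27, 2)

(27, 2)


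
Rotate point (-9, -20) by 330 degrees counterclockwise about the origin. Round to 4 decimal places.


x' = -9*cos(330) - -20*sin(330) = -17.7942
y' = -9*sin(330) + -20*cos(330) = -12.8205

(-17.7942, -12.8205)


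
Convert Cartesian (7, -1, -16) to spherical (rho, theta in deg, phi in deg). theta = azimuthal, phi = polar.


rho = sqrt(7^2 + (-1)^2 + (-16)^2) = 17.4929
theta = atan2(-1, 7) = 351.8699 deg
phi = acos(-16/17.4929) = 156.1574 deg

rho = 17.4929, theta = 351.8699 deg, phi = 156.1574 deg


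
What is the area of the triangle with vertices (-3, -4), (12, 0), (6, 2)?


Area = |x1(y2-y3) + x2(y3-y1) + x3(y1-y2)| / 2
= |-3*(0-2) + 12*(2--4) + 6*(-4-0)| / 2
= 27

27


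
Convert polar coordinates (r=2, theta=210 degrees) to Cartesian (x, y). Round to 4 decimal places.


x = 2 * cos(210) = -1.7321
y = 2 * sin(210) = -1

(-1.7321, -1)


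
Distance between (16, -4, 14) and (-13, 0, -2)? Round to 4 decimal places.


d = sqrt((-13-16)^2 + (0--4)^2 + (-2-14)^2) = 33.3617

33.3617


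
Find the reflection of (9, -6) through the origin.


Reflection through origin: (x, y) -> (-x, -y)
(9, -6) -> (-9, 6)

(-9, 6)


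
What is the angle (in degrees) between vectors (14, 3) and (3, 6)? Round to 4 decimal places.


dot = 14*3 + 3*6 = 60
|u| = 14.3178, |v| = 6.7082
cos(angle) = 0.6247
angle = 51.3402 degrees

51.3402 degrees


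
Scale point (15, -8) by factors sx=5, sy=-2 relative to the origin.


Scaling: (x*sx, y*sy) = (15*5, -8*-2) = (75, 16)

(75, 16)


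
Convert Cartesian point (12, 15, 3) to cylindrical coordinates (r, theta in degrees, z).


r = sqrt(12^2 + 15^2) = 19.2094
theta = atan2(15, 12) = 51.3402 deg
z = 3

r = 19.2094, theta = 51.3402 deg, z = 3


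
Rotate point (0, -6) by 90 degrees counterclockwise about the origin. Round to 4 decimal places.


x' = 0*cos(90) - -6*sin(90) = 6
y' = 0*sin(90) + -6*cos(90) = 0

(6, 0)


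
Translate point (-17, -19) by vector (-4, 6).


Translation: (x+dx, y+dy) = (-17+-4, -19+6) = (-21, -13)

(-21, -13)


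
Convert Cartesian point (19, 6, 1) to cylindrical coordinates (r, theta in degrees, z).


r = sqrt(19^2 + 6^2) = 19.9249
theta = atan2(6, 19) = 17.5256 deg
z = 1

r = 19.9249, theta = 17.5256 deg, z = 1


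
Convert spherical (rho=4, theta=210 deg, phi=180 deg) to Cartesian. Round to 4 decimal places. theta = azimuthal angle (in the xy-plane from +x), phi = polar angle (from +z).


x = 4 * sin(180) * cos(210) = 0
y = 4 * sin(180) * sin(210) = 0
z = 4 * cos(180) = -4

(0, 0, -4)


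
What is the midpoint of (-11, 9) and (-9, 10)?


Midpoint = ((-11+-9)/2, (9+10)/2) = (-10, 9.5)

(-10, 9.5)


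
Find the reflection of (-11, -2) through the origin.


Reflection through origin: (x, y) -> (-x, -y)
(-11, -2) -> (11, 2)

(11, 2)


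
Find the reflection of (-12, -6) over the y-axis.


Reflection across y-axis: (x, y) -> (-x, y)
(-12, -6) -> (12, -6)

(12, -6)


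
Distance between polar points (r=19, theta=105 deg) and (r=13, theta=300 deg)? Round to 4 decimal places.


d = sqrt(r1^2 + r2^2 - 2*r1*r2*cos(t2-t1))
d = sqrt(19^2 + 13^2 - 2*19*13*cos(300-105)) = 31.7359

31.7359


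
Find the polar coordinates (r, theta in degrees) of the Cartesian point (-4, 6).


r = sqrt((-4)^2 + 6^2) = 7.2111
theta = atan2(6, -4) = 123.6901 degrees

r = 7.2111, theta = 123.6901 degrees


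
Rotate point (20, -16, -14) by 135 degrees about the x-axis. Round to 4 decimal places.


x' = 20
y' = -16*cos(135) - -14*sin(135) = 21.2132
z' = -16*sin(135) + -14*cos(135) = -1.4142

(20, 21.2132, -1.4142)


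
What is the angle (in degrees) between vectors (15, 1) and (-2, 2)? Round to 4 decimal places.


dot = 15*-2 + 1*2 = -28
|u| = 15.0333, |v| = 2.8284
cos(angle) = -0.6585
angle = 131.1859 degrees

131.1859 degrees


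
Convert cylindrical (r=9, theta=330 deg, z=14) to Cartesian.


x = 9 * cos(330) = 7.7942
y = 9 * sin(330) = -4.5
z = 14

(7.7942, -4.5, 14)


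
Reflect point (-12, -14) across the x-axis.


Reflection across x-axis: (x, y) -> (x, -y)
(-12, -14) -> (-12, 14)

(-12, 14)


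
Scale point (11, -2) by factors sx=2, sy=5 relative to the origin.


Scaling: (x*sx, y*sy) = (11*2, -2*5) = (22, -10)

(22, -10)


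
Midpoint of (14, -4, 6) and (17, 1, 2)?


Midpoint = ((14+17)/2, (-4+1)/2, (6+2)/2) = (15.5, -1.5, 4)

(15.5, -1.5, 4)


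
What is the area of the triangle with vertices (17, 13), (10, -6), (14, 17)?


Area = |x1(y2-y3) + x2(y3-y1) + x3(y1-y2)| / 2
= |17*(-6-17) + 10*(17-13) + 14*(13--6)| / 2
= 42.5

42.5


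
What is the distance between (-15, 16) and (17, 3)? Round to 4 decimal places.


d = sqrt((17--15)^2 + (3-16)^2) = 34.5398

34.5398


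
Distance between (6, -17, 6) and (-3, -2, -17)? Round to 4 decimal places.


d = sqrt((-3-6)^2 + (-2--17)^2 + (-17-6)^2) = 28.8964

28.8964


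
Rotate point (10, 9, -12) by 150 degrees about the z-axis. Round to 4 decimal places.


x' = 10*cos(150) - 9*sin(150) = -13.1603
y' = 10*sin(150) + 9*cos(150) = -2.7942
z' = -12

(-13.1603, -2.7942, -12)


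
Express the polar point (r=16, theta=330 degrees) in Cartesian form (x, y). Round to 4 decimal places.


x = 16 * cos(330) = 13.8564
y = 16 * sin(330) = -8

(13.8564, -8)


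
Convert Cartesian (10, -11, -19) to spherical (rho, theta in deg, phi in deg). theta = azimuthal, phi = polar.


rho = sqrt(10^2 + (-11)^2 + (-19)^2) = 24.1247
theta = atan2(-11, 10) = 312.2737 deg
phi = acos(-19/24.1247) = 141.9595 deg

rho = 24.1247, theta = 312.2737 deg, phi = 141.9595 deg


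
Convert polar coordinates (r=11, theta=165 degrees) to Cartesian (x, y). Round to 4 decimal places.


x = 11 * cos(165) = -10.6252
y = 11 * sin(165) = 2.847

(-10.6252, 2.847)


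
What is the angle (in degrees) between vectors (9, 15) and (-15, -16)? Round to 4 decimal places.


dot = 9*-15 + 15*-16 = -375
|u| = 17.4929, |v| = 21.9317
cos(angle) = -0.9775
angle = 167.8114 degrees

167.8114 degrees


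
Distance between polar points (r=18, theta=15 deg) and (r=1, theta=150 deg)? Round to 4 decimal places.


d = sqrt(r1^2 + r2^2 - 2*r1*r2*cos(t2-t1))
d = sqrt(18^2 + 1^2 - 2*18*1*cos(150-15)) = 18.7205

18.7205


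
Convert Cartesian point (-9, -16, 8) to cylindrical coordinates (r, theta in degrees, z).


r = sqrt((-9)^2 + (-16)^2) = 18.3576
theta = atan2(-16, -9) = 240.6422 deg
z = 8

r = 18.3576, theta = 240.6422 deg, z = 8


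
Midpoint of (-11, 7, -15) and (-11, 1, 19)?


Midpoint = ((-11+-11)/2, (7+1)/2, (-15+19)/2) = (-11, 4, 2)

(-11, 4, 2)


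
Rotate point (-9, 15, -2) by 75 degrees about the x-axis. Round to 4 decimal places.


x' = -9
y' = 15*cos(75) - -2*sin(75) = 5.8141
z' = 15*sin(75) + -2*cos(75) = 13.9712

(-9, 5.8141, 13.9712)


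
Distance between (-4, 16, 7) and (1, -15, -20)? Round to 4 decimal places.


d = sqrt((1--4)^2 + (-15-16)^2 + (-20-7)^2) = 41.4126

41.4126


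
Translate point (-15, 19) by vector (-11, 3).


Translation: (x+dx, y+dy) = (-15+-11, 19+3) = (-26, 22)

(-26, 22)


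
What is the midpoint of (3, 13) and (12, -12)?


Midpoint = ((3+12)/2, (13+-12)/2) = (7.5, 0.5)

(7.5, 0.5)


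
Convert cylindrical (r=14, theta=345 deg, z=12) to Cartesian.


x = 14 * cos(345) = 13.523
y = 14 * sin(345) = -3.6235
z = 12

(13.523, -3.6235, 12)


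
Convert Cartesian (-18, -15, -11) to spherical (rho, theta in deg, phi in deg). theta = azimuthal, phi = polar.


rho = sqrt((-18)^2 + (-15)^2 + (-11)^2) = 25.8844
theta = atan2(-15, -18) = 219.8056 deg
phi = acos(-11/25.8844) = 115.1486 deg

rho = 25.8844, theta = 219.8056 deg, phi = 115.1486 deg


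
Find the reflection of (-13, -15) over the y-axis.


Reflection across y-axis: (x, y) -> (-x, y)
(-13, -15) -> (13, -15)

(13, -15)


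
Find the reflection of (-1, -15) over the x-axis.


Reflection across x-axis: (x, y) -> (x, -y)
(-1, -15) -> (-1, 15)

(-1, 15)


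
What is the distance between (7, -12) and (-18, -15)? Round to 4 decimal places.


d = sqrt((-18-7)^2 + (-15--12)^2) = 25.1794

25.1794


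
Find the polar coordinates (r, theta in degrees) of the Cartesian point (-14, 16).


r = sqrt((-14)^2 + 16^2) = 21.2603
theta = atan2(16, -14) = 131.1859 degrees

r = 21.2603, theta = 131.1859 degrees


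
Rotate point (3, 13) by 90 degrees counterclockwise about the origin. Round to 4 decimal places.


x' = 3*cos(90) - 13*sin(90) = -13
y' = 3*sin(90) + 13*cos(90) = 3

(-13, 3)


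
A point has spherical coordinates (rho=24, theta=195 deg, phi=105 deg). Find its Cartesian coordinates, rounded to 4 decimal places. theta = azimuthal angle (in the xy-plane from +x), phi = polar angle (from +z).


x = 24 * sin(105) * cos(195) = -22.3923
y = 24 * sin(105) * sin(195) = -6
z = 24 * cos(105) = -6.2117

(-22.3923, -6, -6.2117)


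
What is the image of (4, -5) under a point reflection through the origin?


Reflection through origin: (x, y) -> (-x, -y)
(4, -5) -> (-4, 5)

(-4, 5)


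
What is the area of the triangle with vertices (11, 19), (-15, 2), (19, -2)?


Area = |x1(y2-y3) + x2(y3-y1) + x3(y1-y2)| / 2
= |11*(2--2) + -15*(-2-19) + 19*(19-2)| / 2
= 341

341


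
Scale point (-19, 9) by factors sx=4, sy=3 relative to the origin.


Scaling: (x*sx, y*sy) = (-19*4, 9*3) = (-76, 27)

(-76, 27)


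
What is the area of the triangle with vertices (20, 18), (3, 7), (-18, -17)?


Area = |x1(y2-y3) + x2(y3-y1) + x3(y1-y2)| / 2
= |20*(7--17) + 3*(-17-18) + -18*(18-7)| / 2
= 88.5

88.5


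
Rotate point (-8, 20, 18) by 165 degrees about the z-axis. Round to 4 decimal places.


x' = -8*cos(165) - 20*sin(165) = 2.551
y' = -8*sin(165) + 20*cos(165) = -21.3891
z' = 18

(2.551, -21.3891, 18)


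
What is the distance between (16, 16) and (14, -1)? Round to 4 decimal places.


d = sqrt((14-16)^2 + (-1-16)^2) = 17.1172

17.1172


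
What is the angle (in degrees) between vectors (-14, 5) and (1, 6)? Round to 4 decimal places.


dot = -14*1 + 5*6 = 16
|u| = 14.8661, |v| = 6.0828
cos(angle) = 0.1769
angle = 79.8085 degrees

79.8085 degrees


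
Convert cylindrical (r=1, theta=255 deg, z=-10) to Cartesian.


x = 1 * cos(255) = -0.2588
y = 1 * sin(255) = -0.9659
z = -10

(-0.2588, -0.9659, -10)


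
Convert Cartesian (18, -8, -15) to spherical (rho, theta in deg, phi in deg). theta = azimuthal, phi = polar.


rho = sqrt(18^2 + (-8)^2 + (-15)^2) = 24.7588
theta = atan2(-8, 18) = 336.0375 deg
phi = acos(-15/24.7588) = 127.2896 deg

rho = 24.7588, theta = 336.0375 deg, phi = 127.2896 deg


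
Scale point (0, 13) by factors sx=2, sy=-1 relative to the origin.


Scaling: (x*sx, y*sy) = (0*2, 13*-1) = (0, -13)

(0, -13)


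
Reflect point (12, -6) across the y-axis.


Reflection across y-axis: (x, y) -> (-x, y)
(12, -6) -> (-12, -6)

(-12, -6)


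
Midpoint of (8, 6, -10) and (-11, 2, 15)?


Midpoint = ((8+-11)/2, (6+2)/2, (-10+15)/2) = (-1.5, 4, 2.5)

(-1.5, 4, 2.5)


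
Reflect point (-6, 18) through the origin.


Reflection through origin: (x, y) -> (-x, -y)
(-6, 18) -> (6, -18)

(6, -18)


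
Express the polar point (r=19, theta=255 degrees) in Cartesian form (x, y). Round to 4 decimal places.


x = 19 * cos(255) = -4.9176
y = 19 * sin(255) = -18.3526

(-4.9176, -18.3526)


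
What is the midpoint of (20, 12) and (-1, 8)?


Midpoint = ((20+-1)/2, (12+8)/2) = (9.5, 10)

(9.5, 10)


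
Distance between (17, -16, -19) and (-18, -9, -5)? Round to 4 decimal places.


d = sqrt((-18-17)^2 + (-9--16)^2 + (-5--19)^2) = 38.3406

38.3406


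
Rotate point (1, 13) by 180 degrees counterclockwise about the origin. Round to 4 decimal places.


x' = 1*cos(180) - 13*sin(180) = -1
y' = 1*sin(180) + 13*cos(180) = -13

(-1, -13)


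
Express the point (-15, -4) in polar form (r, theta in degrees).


r = sqrt((-15)^2 + (-4)^2) = 15.5242
theta = atan2(-4, -15) = 194.9314 degrees

r = 15.5242, theta = 194.9314 degrees


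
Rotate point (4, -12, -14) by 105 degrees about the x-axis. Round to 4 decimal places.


x' = 4
y' = -12*cos(105) - -14*sin(105) = 16.6288
z' = -12*sin(105) + -14*cos(105) = -7.9676

(4, 16.6288, -7.9676)


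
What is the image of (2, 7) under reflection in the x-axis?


Reflection across x-axis: (x, y) -> (x, -y)
(2, 7) -> (2, -7)

(2, -7)


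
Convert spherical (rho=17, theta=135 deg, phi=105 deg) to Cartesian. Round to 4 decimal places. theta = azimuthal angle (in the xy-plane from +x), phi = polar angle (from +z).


x = 17 * sin(105) * cos(135) = -11.6112
y = 17 * sin(105) * sin(135) = 11.6112
z = 17 * cos(105) = -4.3999

(-11.6112, 11.6112, -4.3999)


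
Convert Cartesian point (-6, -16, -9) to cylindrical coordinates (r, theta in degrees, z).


r = sqrt((-6)^2 + (-16)^2) = 17.088
theta = atan2(-16, -6) = 249.444 deg
z = -9

r = 17.088, theta = 249.444 deg, z = -9


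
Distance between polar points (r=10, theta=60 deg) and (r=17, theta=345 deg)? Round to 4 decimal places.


d = sqrt(r1^2 + r2^2 - 2*r1*r2*cos(t2-t1))
d = sqrt(10^2 + 17^2 - 2*10*17*cos(345-60)) = 17.3494

17.3494


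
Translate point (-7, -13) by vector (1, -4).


Translation: (x+dx, y+dy) = (-7+1, -13+-4) = (-6, -17)

(-6, -17)


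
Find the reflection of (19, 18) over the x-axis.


Reflection across x-axis: (x, y) -> (x, -y)
(19, 18) -> (19, -18)

(19, -18)


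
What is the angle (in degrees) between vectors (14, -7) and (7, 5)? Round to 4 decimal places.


dot = 14*7 + -7*5 = 63
|u| = 15.6525, |v| = 8.6023
cos(angle) = 0.4679
angle = 62.1027 degrees

62.1027 degrees


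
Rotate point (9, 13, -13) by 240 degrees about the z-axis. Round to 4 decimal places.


x' = 9*cos(240) - 13*sin(240) = 6.7583
y' = 9*sin(240) + 13*cos(240) = -14.2942
z' = -13

(6.7583, -14.2942, -13)


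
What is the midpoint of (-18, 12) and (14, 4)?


Midpoint = ((-18+14)/2, (12+4)/2) = (-2, 8)

(-2, 8)


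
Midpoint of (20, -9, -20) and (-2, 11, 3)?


Midpoint = ((20+-2)/2, (-9+11)/2, (-20+3)/2) = (9, 1, -8.5)

(9, 1, -8.5)


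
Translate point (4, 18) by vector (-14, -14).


Translation: (x+dx, y+dy) = (4+-14, 18+-14) = (-10, 4)

(-10, 4)


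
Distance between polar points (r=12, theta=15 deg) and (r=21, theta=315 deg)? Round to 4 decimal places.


d = sqrt(r1^2 + r2^2 - 2*r1*r2*cos(t2-t1))
d = sqrt(12^2 + 21^2 - 2*12*21*cos(315-15)) = 18.2483

18.2483


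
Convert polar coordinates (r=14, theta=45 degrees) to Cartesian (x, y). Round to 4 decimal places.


x = 14 * cos(45) = 9.8995
y = 14 * sin(45) = 9.8995

(9.8995, 9.8995)


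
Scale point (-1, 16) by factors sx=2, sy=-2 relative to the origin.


Scaling: (x*sx, y*sy) = (-1*2, 16*-2) = (-2, -32)

(-2, -32)


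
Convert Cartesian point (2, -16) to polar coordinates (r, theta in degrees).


r = sqrt(2^2 + (-16)^2) = 16.1245
theta = atan2(-16, 2) = 277.125 degrees

r = 16.1245, theta = 277.125 degrees


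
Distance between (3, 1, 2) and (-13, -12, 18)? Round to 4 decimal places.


d = sqrt((-13-3)^2 + (-12-1)^2 + (18-2)^2) = 26.096

26.096


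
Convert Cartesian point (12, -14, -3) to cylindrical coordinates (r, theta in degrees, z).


r = sqrt(12^2 + (-14)^2) = 18.4391
theta = atan2(-14, 12) = 310.6013 deg
z = -3

r = 18.4391, theta = 310.6013 deg, z = -3


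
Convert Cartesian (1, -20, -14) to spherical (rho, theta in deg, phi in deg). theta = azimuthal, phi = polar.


rho = sqrt(1^2 + (-20)^2 + (-14)^2) = 24.4336
theta = atan2(-20, 1) = 272.8624 deg
phi = acos(-14/24.4336) = 124.9584 deg

rho = 24.4336, theta = 272.8624 deg, phi = 124.9584 deg


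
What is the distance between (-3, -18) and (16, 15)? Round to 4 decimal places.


d = sqrt((16--3)^2 + (15--18)^2) = 38.0789

38.0789


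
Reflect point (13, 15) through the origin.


Reflection through origin: (x, y) -> (-x, -y)
(13, 15) -> (-13, -15)

(-13, -15)


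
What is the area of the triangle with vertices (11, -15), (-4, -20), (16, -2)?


Area = |x1(y2-y3) + x2(y3-y1) + x3(y1-y2)| / 2
= |11*(-20--2) + -4*(-2--15) + 16*(-15--20)| / 2
= 85

85


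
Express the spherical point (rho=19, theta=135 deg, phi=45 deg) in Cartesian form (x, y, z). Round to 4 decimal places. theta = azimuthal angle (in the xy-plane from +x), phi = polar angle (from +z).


x = 19 * sin(45) * cos(135) = -9.5
y = 19 * sin(45) * sin(135) = 9.5
z = 19 * cos(45) = 13.435

(-9.5, 9.5, 13.435)


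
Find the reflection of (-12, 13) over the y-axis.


Reflection across y-axis: (x, y) -> (-x, y)
(-12, 13) -> (12, 13)

(12, 13)


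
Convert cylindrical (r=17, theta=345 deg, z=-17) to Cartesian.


x = 17 * cos(345) = 16.4207
y = 17 * sin(345) = -4.3999
z = -17

(16.4207, -4.3999, -17)


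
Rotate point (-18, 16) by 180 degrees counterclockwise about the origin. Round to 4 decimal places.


x' = -18*cos(180) - 16*sin(180) = 18
y' = -18*sin(180) + 16*cos(180) = -16

(18, -16)


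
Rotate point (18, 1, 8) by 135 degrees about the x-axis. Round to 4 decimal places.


x' = 18
y' = 1*cos(135) - 8*sin(135) = -6.364
z' = 1*sin(135) + 8*cos(135) = -4.9497

(18, -6.364, -4.9497)


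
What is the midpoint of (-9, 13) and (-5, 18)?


Midpoint = ((-9+-5)/2, (13+18)/2) = (-7, 15.5)

(-7, 15.5)


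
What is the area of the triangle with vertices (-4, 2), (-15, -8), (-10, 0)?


Area = |x1(y2-y3) + x2(y3-y1) + x3(y1-y2)| / 2
= |-4*(-8-0) + -15*(0-2) + -10*(2--8)| / 2
= 19

19


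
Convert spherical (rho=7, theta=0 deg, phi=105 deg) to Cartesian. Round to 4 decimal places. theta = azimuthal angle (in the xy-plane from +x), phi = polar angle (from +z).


x = 7 * sin(105) * cos(0) = 6.7615
y = 7 * sin(105) * sin(0) = 0
z = 7 * cos(105) = -1.8117

(6.7615, 0, -1.8117)


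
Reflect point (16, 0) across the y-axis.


Reflection across y-axis: (x, y) -> (-x, y)
(16, 0) -> (-16, 0)

(-16, 0)


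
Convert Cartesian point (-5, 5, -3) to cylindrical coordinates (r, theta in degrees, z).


r = sqrt((-5)^2 + 5^2) = 7.0711
theta = atan2(5, -5) = 135 deg
z = -3

r = 7.0711, theta = 135 deg, z = -3


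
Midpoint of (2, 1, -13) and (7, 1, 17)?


Midpoint = ((2+7)/2, (1+1)/2, (-13+17)/2) = (4.5, 1, 2)

(4.5, 1, 2)


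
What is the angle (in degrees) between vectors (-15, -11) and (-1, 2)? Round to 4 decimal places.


dot = -15*-1 + -11*2 = -7
|u| = 18.6011, |v| = 2.2361
cos(angle) = -0.1683
angle = 99.6888 degrees

99.6888 degrees


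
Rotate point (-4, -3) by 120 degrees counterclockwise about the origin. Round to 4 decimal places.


x' = -4*cos(120) - -3*sin(120) = 4.5981
y' = -4*sin(120) + -3*cos(120) = -1.9641

(4.5981, -1.9641)


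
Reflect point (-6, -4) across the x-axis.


Reflection across x-axis: (x, y) -> (x, -y)
(-6, -4) -> (-6, 4)

(-6, 4)


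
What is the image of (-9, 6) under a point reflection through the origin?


Reflection through origin: (x, y) -> (-x, -y)
(-9, 6) -> (9, -6)

(9, -6)


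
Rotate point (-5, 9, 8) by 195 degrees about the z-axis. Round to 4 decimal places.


x' = -5*cos(195) - 9*sin(195) = 7.159
y' = -5*sin(195) + 9*cos(195) = -7.3992
z' = 8

(7.159, -7.3992, 8)


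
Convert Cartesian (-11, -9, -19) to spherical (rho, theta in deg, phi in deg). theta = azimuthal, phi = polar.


rho = sqrt((-11)^2 + (-9)^2 + (-19)^2) = 23.7276
theta = atan2(-9, -11) = 219.2894 deg
phi = acos(-19/23.7276) = 143.2022 deg

rho = 23.7276, theta = 219.2894 deg, phi = 143.2022 deg


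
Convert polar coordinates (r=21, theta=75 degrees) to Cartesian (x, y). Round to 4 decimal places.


x = 21 * cos(75) = 5.4352
y = 21 * sin(75) = 20.2844

(5.4352, 20.2844)


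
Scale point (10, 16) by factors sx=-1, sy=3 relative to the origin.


Scaling: (x*sx, y*sy) = (10*-1, 16*3) = (-10, 48)

(-10, 48)


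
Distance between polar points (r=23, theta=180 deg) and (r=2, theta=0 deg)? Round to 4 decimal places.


d = sqrt(r1^2 + r2^2 - 2*r1*r2*cos(t2-t1))
d = sqrt(23^2 + 2^2 - 2*23*2*cos(0-180)) = 25

25


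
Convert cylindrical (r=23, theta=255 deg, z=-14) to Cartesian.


x = 23 * cos(255) = -5.9528
y = 23 * sin(255) = -22.2163
z = -14

(-5.9528, -22.2163, -14)


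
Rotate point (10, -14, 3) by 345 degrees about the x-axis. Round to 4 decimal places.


x' = 10
y' = -14*cos(345) - 3*sin(345) = -12.7465
z' = -14*sin(345) + 3*cos(345) = 6.5212

(10, -12.7465, 6.5212)


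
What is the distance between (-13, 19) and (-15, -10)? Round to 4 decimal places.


d = sqrt((-15--13)^2 + (-10-19)^2) = 29.0689

29.0689


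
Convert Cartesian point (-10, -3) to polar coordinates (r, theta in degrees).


r = sqrt((-10)^2 + (-3)^2) = 10.4403
theta = atan2(-3, -10) = 196.6992 degrees

r = 10.4403, theta = 196.6992 degrees


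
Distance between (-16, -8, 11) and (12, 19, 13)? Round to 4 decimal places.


d = sqrt((12--16)^2 + (19--8)^2 + (13-11)^2) = 38.9487

38.9487


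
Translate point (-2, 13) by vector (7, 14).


Translation: (x+dx, y+dy) = (-2+7, 13+14) = (5, 27)

(5, 27)


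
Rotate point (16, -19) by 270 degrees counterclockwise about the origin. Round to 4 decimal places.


x' = 16*cos(270) - -19*sin(270) = -19
y' = 16*sin(270) + -19*cos(270) = -16

(-19, -16)


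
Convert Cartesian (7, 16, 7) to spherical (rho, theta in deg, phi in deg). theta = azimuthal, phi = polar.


rho = sqrt(7^2 + 16^2 + 7^2) = 18.8149
theta = atan2(16, 7) = 66.3706 deg
phi = acos(7/18.8149) = 68.1582 deg

rho = 18.8149, theta = 66.3706 deg, phi = 68.1582 deg


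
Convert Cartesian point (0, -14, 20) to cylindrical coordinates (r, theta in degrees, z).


r = sqrt(0^2 + (-14)^2) = 14
theta = atan2(-14, 0) = 270 deg
z = 20

r = 14, theta = 270 deg, z = 20


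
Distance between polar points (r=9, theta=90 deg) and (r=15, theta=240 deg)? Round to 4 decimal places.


d = sqrt(r1^2 + r2^2 - 2*r1*r2*cos(t2-t1))
d = sqrt(9^2 + 15^2 - 2*9*15*cos(240-90)) = 23.2342

23.2342


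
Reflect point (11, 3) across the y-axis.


Reflection across y-axis: (x, y) -> (-x, y)
(11, 3) -> (-11, 3)

(-11, 3)


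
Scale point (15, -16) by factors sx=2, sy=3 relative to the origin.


Scaling: (x*sx, y*sy) = (15*2, -16*3) = (30, -48)

(30, -48)


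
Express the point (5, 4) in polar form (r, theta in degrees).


r = sqrt(5^2 + 4^2) = 6.4031
theta = atan2(4, 5) = 38.6598 degrees

r = 6.4031, theta = 38.6598 degrees


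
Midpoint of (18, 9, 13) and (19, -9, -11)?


Midpoint = ((18+19)/2, (9+-9)/2, (13+-11)/2) = (18.5, 0, 1)

(18.5, 0, 1)


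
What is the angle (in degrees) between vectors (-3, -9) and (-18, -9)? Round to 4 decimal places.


dot = -3*-18 + -9*-9 = 135
|u| = 9.4868, |v| = 20.1246
cos(angle) = 0.7071
angle = 45 degrees

45 degrees


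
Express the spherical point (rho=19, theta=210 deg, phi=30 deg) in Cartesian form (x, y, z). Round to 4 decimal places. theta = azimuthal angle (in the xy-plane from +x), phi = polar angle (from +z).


x = 19 * sin(30) * cos(210) = -8.2272
y = 19 * sin(30) * sin(210) = -4.75
z = 19 * cos(30) = 16.4545

(-8.2272, -4.75, 16.4545)


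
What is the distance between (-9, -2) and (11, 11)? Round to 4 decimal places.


d = sqrt((11--9)^2 + (11--2)^2) = 23.8537

23.8537


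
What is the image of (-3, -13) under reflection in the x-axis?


Reflection across x-axis: (x, y) -> (x, -y)
(-3, -13) -> (-3, 13)

(-3, 13)


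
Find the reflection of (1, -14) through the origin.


Reflection through origin: (x, y) -> (-x, -y)
(1, -14) -> (-1, 14)

(-1, 14)


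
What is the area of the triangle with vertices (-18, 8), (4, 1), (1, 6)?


Area = |x1(y2-y3) + x2(y3-y1) + x3(y1-y2)| / 2
= |-18*(1-6) + 4*(6-8) + 1*(8-1)| / 2
= 44.5

44.5


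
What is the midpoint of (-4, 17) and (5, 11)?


Midpoint = ((-4+5)/2, (17+11)/2) = (0.5, 14)

(0.5, 14)


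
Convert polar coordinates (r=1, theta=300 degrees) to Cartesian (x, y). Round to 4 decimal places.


x = 1 * cos(300) = 0.5
y = 1 * sin(300) = -0.866

(0.5, -0.866)


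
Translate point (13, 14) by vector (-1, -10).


Translation: (x+dx, y+dy) = (13+-1, 14+-10) = (12, 4)

(12, 4)


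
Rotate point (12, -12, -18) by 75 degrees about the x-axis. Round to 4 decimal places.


x' = 12
y' = -12*cos(75) - -18*sin(75) = 14.2808
z' = -12*sin(75) + -18*cos(75) = -16.2499

(12, 14.2808, -16.2499)


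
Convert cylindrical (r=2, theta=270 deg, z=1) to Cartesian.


x = 2 * cos(270) = 0
y = 2 * sin(270) = -2
z = 1

(0, -2, 1)


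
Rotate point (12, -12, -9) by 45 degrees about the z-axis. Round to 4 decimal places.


x' = 12*cos(45) - -12*sin(45) = 16.9706
y' = 12*sin(45) + -12*cos(45) = 0
z' = -9

(16.9706, 0, -9)


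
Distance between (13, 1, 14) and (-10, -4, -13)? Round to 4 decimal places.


d = sqrt((-10-13)^2 + (-4-1)^2 + (-13-14)^2) = 35.819

35.819


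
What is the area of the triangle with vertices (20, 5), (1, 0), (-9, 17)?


Area = |x1(y2-y3) + x2(y3-y1) + x3(y1-y2)| / 2
= |20*(0-17) + 1*(17-5) + -9*(5-0)| / 2
= 186.5

186.5


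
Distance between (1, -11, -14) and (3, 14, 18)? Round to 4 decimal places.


d = sqrt((3-1)^2 + (14--11)^2 + (18--14)^2) = 40.6571

40.6571


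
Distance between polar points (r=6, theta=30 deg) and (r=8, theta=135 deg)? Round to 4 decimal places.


d = sqrt(r1^2 + r2^2 - 2*r1*r2*cos(t2-t1))
d = sqrt(6^2 + 8^2 - 2*6*8*cos(135-30)) = 11.1735

11.1735


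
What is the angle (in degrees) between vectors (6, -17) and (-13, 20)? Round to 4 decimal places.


dot = 6*-13 + -17*20 = -418
|u| = 18.0278, |v| = 23.8537
cos(angle) = -0.972
angle = 166.4162 degrees

166.4162 degrees


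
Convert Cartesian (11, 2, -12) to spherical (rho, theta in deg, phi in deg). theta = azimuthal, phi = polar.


rho = sqrt(11^2 + 2^2 + (-12)^2) = 16.4012
theta = atan2(2, 11) = 10.3048 deg
phi = acos(-12/16.4012) = 137.0251 deg

rho = 16.4012, theta = 10.3048 deg, phi = 137.0251 deg


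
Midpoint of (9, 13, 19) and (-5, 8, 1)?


Midpoint = ((9+-5)/2, (13+8)/2, (19+1)/2) = (2, 10.5, 10)

(2, 10.5, 10)


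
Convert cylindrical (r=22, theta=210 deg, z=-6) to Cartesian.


x = 22 * cos(210) = -19.0526
y = 22 * sin(210) = -11
z = -6

(-19.0526, -11, -6)


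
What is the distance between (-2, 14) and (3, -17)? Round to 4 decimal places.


d = sqrt((3--2)^2 + (-17-14)^2) = 31.4006

31.4006


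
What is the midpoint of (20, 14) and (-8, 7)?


Midpoint = ((20+-8)/2, (14+7)/2) = (6, 10.5)

(6, 10.5)


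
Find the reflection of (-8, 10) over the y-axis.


Reflection across y-axis: (x, y) -> (-x, y)
(-8, 10) -> (8, 10)

(8, 10)


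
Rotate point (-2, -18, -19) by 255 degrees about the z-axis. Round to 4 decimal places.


x' = -2*cos(255) - -18*sin(255) = -16.869
y' = -2*sin(255) + -18*cos(255) = 6.5906
z' = -19

(-16.869, 6.5906, -19)


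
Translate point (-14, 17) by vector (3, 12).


Translation: (x+dx, y+dy) = (-14+3, 17+12) = (-11, 29)

(-11, 29)


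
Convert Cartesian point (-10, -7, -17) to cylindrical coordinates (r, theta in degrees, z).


r = sqrt((-10)^2 + (-7)^2) = 12.2066
theta = atan2(-7, -10) = 214.992 deg
z = -17

r = 12.2066, theta = 214.992 deg, z = -17


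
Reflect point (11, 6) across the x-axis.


Reflection across x-axis: (x, y) -> (x, -y)
(11, 6) -> (11, -6)

(11, -6)


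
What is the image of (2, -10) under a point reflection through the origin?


Reflection through origin: (x, y) -> (-x, -y)
(2, -10) -> (-2, 10)

(-2, 10)


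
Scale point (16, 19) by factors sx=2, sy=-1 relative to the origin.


Scaling: (x*sx, y*sy) = (16*2, 19*-1) = (32, -19)

(32, -19)


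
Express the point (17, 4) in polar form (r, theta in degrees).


r = sqrt(17^2 + 4^2) = 17.4642
theta = atan2(4, 17) = 13.2405 degrees

r = 17.4642, theta = 13.2405 degrees


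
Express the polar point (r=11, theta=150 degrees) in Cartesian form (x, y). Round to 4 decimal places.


x = 11 * cos(150) = -9.5263
y = 11 * sin(150) = 5.5

(-9.5263, 5.5)


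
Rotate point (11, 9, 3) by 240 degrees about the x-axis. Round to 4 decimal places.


x' = 11
y' = 9*cos(240) - 3*sin(240) = -1.9019
z' = 9*sin(240) + 3*cos(240) = -9.2942

(11, -1.9019, -9.2942)


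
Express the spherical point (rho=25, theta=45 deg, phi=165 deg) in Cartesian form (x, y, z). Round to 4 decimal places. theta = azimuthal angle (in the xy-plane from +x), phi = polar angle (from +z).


x = 25 * sin(165) * cos(45) = 4.5753
y = 25 * sin(165) * sin(45) = 4.5753
z = 25 * cos(165) = -24.1481

(4.5753, 4.5753, -24.1481)


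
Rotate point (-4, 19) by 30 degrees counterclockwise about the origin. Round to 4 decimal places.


x' = -4*cos(30) - 19*sin(30) = -12.9641
y' = -4*sin(30) + 19*cos(30) = 14.4545

(-12.9641, 14.4545)


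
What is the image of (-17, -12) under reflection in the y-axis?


Reflection across y-axis: (x, y) -> (-x, y)
(-17, -12) -> (17, -12)

(17, -12)


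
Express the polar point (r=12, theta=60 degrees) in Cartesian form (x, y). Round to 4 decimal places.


x = 12 * cos(60) = 6
y = 12 * sin(60) = 10.3923

(6, 10.3923)


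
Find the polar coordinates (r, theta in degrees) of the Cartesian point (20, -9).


r = sqrt(20^2 + (-9)^2) = 21.9317
theta = atan2(-9, 20) = 335.7723 degrees

r = 21.9317, theta = 335.7723 degrees


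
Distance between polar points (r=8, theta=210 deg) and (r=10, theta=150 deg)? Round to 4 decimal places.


d = sqrt(r1^2 + r2^2 - 2*r1*r2*cos(t2-t1))
d = sqrt(8^2 + 10^2 - 2*8*10*cos(150-210)) = 9.1652

9.1652


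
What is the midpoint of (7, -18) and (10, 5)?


Midpoint = ((7+10)/2, (-18+5)/2) = (8.5, -6.5)

(8.5, -6.5)


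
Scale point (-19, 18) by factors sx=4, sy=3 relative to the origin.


Scaling: (x*sx, y*sy) = (-19*4, 18*3) = (-76, 54)

(-76, 54)


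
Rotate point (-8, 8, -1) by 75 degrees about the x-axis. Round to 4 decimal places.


x' = -8
y' = 8*cos(75) - -1*sin(75) = 3.0365
z' = 8*sin(75) + -1*cos(75) = 7.4686

(-8, 3.0365, 7.4686)


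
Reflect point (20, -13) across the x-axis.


Reflection across x-axis: (x, y) -> (x, -y)
(20, -13) -> (20, 13)

(20, 13)
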